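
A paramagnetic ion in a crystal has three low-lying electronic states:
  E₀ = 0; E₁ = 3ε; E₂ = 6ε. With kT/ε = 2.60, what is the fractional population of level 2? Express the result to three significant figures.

0.0703

Eᵢ/kT = 0, 1.1538, 2.3077.
Z = Σ e^(−Eᵢ/kT) = e^(−0) + e^(−1.1538) + e^(−2.3077) = 1.0000 + 0.31544 + 0.099490 = 1.4149.
P₂ = e^(−E₂/kT) / Z = 0.099490/1.4149 = 0.0703.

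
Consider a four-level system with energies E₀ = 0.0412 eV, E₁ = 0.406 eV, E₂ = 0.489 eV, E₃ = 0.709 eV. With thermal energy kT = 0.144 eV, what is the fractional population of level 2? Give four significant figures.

0.03935

Eᵢ/kT = 0.286111, 2.81944, 3.39583, 4.92361.
Z = Σ e^(−Eᵢ/kT) = e^(−0.286111) + e^(−2.81944) + e^(−3.39583) + e^(−4.92361) = 0.751179 + 0.0596393 + 0.0335127 + 0.00727283 = 0.851604.
P₂ = e^(−E₂/kT) / Z = 0.0335127/0.851604 = 0.03935.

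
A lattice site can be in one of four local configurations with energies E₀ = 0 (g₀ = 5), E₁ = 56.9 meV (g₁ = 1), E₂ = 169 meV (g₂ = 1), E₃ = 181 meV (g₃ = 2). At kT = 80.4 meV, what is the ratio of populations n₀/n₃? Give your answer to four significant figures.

23.75

n₀/n₃ = (g₀/g₃) exp[−(E₀−E₃)/kT] = (5/2) × exp(−(-181 meV)/(80.4 meV)) = (5/2) × exp(2.25124) = 23.75.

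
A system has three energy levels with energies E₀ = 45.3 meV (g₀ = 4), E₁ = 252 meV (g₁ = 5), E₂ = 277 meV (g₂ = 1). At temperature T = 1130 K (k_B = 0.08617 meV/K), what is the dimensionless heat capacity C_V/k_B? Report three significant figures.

k_BT = 0.08617 × 1130 K = 97.372 meV.
Eᵢ/kT = 0.46523, 2.5880, 2.8448.
Z = Σ gᵢe^(−Eᵢ/kT) = 4·e^(−0.46523) + 5·e^(−2.5880) + 1·e^(−2.8448) = 2.5120 + 0.37585 + 0.058146 = 2.9460.
⟨E⟩ = 76.244 meV, ⟨E²⟩ = 11366 meV².
C_V/k_B = (⟨E²⟩ − ⟨E⟩²)/(kT)² = (11366 − 5813.1)/9481.3 = 0.586.

0.586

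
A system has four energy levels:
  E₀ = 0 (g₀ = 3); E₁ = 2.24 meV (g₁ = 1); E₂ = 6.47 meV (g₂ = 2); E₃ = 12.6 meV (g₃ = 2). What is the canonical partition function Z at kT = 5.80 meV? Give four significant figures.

Z = 4.563

Eᵢ/kT = 0, 0.386207, 1.11552, 2.17241.
Z = Σ gᵢe^(−Eᵢ/kT) = 3·e^(−0) + 1·e^(−0.386207) + 2·e^(−1.11552) + 2·e^(−2.17241) = 3.00000 + 0.679630 + 0.655490 + 0.227806 = 4.56293.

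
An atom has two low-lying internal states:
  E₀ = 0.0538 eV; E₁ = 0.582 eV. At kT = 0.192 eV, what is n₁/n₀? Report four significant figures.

n₁/n₀ = exp[−(E₁−E₀)/kT] = exp(−(0.5282 eV)/(0.192 eV)) = exp(-2.75104) = 0.06386.

0.06386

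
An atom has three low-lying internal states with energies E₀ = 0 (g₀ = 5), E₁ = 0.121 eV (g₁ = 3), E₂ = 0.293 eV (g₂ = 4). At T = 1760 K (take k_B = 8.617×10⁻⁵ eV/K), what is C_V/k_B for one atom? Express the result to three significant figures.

k_BT = 8.617×10⁻⁵ × 1760 K = 0.15166 eV.
Eᵢ/kT = 0, 0.79784, 1.9320.
Z = Σ gᵢe^(−Eᵢ/kT) = 5·e^(−0) + 3·e^(−0.79784) + 4·e^(−1.9320) = 5.0000 + 1.3509 + 0.57943 = 6.9303.
⟨E⟩ = 0.048083 eV, ⟨E²⟩ = 0.010032 eV².
C_V/k_B = (⟨E²⟩ − ⟨E⟩²)/(kT)² = (0.010032 − 0.0023120)/0.023001 = 0.336.

0.336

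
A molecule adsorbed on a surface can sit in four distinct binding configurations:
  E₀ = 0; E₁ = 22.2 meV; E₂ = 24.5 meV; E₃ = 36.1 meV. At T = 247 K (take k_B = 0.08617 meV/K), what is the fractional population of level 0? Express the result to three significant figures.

k_BT = 0.08617 × 247 K = 21.284 meV.
Eᵢ/kT = 0, 1.0430, 1.1511, 1.6961.
Z = Σ e^(−Eᵢ/kT) = e^(−0) + e^(−1.0430) + e^(−1.1511) + e^(−1.6961) = 1.0000 + 0.35240 + 0.31629 + 0.18340 = 1.8521.
P₀ = e^(−E₀/kT) / Z = 1.0000/1.8521 = 0.540.

0.540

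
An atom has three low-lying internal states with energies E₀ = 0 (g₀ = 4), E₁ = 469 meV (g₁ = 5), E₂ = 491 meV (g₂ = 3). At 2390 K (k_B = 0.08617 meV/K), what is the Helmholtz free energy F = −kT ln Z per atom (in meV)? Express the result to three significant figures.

k_BT = 0.08617 × 2390 K = 205.95 meV.
Eᵢ/kT = 0, 2.2773, 2.3841.
Z = Σ gᵢe^(−Eᵢ/kT) = 4·e^(−0) + 5·e^(−2.2773) + 3·e^(−2.3841) = 4.0000 + 0.51280 + 0.27652 = 4.7893.
F = −kT ln Z = −205.95 × ln(4.7893) = −205.95 × 1.5664 = -323 meV.

-323 meV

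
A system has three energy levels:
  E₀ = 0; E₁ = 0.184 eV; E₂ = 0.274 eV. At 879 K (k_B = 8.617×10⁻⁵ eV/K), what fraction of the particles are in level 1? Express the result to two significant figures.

0.079

k_BT = 8.617×10⁻⁵ × 879 K = 0.07574 eV.
Eᵢ/kT = 0, 2.429, 3.618.
Z = Σ e^(−Eᵢ/kT) = e^(−0) + e^(−2.429) + e^(−3.618) = 1.000 + 0.08812 + 0.02684 = 1.115.
P₁ = e^(−E₁/kT) / Z = 0.08812/1.115 = 0.079.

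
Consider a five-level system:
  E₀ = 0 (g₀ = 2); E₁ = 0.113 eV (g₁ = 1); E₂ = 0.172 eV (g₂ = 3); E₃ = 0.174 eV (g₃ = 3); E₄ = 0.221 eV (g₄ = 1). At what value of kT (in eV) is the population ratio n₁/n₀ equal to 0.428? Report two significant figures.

0.73 eV

n₁/n₀ = (g₁/g₀) exp[−(E₁−E₀)/kT] = 0.428.
⇒ (E₁−E₀)/kT = ln((1/2)/0.428) = ln(1.168) = 0.1553.
kT = 0.113 eV / 0.1553 = 0.73 eV.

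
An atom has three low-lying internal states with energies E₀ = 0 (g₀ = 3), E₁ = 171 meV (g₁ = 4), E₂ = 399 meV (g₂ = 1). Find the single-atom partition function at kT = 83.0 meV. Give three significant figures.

Eᵢ/kT = 0, 2.0602, 4.8072.
Z = Σ gᵢe^(−Eᵢ/kT) = 3·e^(−0) + 4·e^(−2.0602) + 1·e^(−4.8072) = 3.0000 + 0.50971 + 0.0081707 = 3.5179.

Z = 3.52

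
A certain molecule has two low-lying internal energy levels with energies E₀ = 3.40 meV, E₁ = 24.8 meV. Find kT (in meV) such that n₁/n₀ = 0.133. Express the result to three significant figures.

10.6 meV

n₁/n₀ = exp[−(E₁−E₀)/kT] = 0.133.
⇒ (E₁−E₀)/kT = ln(1/0.133) = ln(7.5188) = 2.0174.
kT = 21.40 meV / 2.0174 = 10.6 meV.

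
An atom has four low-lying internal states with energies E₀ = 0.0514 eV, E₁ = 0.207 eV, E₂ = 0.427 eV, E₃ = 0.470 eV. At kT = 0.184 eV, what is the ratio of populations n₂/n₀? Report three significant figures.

n₂/n₀ = exp[−(E₂−E₀)/kT] = exp(−(0.3756 eV)/(0.184 eV)) = exp(-2.0413) = 0.130.

0.130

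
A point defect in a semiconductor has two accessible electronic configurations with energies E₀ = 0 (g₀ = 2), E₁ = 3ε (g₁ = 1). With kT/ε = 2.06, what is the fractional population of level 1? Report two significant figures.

Eᵢ/kT = 0, 1.456.
Z = Σ gᵢe^(−Eᵢ/kT) = 2·e^(−0) + 1·e^(−1.456) = 2.000 + 0.2332 = 2.233.
P₁ = g₁ e^(−E₁/kT) / Z = 0.2332/2.233 = 0.10.

0.10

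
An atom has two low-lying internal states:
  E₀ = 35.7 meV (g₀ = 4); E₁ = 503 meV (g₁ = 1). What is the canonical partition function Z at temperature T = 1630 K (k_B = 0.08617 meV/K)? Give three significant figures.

k_BT = 0.08617 × 1630 K = 140.46 meV.
Eᵢ/kT = 0.25416, 3.5811.
Z = Σ gᵢe^(−Eᵢ/kT) = 4·e^(−0.25416) + 1·e^(−3.5811) = 3.1023 + 0.027845 = 3.1301.

Z = 3.13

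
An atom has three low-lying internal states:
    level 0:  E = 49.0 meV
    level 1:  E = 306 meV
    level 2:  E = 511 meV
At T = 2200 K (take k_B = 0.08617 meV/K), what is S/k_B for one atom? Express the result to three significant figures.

k_BT = 0.08617 × 2200 K = 189.57 meV.
Eᵢ/kT = 0.25848, 1.6142, 2.6956.
Z = Σ e^(−Eᵢ/kT) = e^(−0.25848) + e^(−1.6142) + e^(−2.6956) = 0.77222 + 0.19905 + 0.067502 = 1.0388.
⟨E⟩ = Σ EᵢPᵢ = 128.26 meV.
S/k_B = ln Z + ⟨E⟩/kT = ln(1.0388) + 128.26/189.57 = 0.038066 + 0.67658 = 0.715.

0.715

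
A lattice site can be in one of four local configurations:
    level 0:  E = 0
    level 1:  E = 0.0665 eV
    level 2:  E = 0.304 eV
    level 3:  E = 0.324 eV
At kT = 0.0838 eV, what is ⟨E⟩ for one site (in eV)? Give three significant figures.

Eᵢ/kT = 0, 0.79356, 3.6277, 3.8663.
Z = Σ e^(−Eᵢ/kT) = e^(−0) + e^(−0.79356) + e^(−3.6277) + e^(−3.8663) = 1.0000 + 0.45223 + 0.026577 + 0.020936 = 1.4997.
⟨E⟩ = Σ Eᵢ e^(−Eᵢ/kT) / Z = (0·1.0000 + 0.0665·0.45223 + 0.304·0.026577 + 0.324·0.020936) / 1.4997 = 0.0300 eV.

0.0300 eV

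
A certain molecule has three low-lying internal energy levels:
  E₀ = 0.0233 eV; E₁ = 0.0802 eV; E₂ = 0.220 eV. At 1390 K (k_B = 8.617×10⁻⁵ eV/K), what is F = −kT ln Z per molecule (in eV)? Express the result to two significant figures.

k_BT = 8.617×10⁻⁵ × 1390 K = 0.1198 eV.
Eᵢ/kT = 0.1945, 0.6694, 1.836.
Z = Σ e^(−Eᵢ/kT) = e^(−0.1945) + e^(−0.6694) + e^(−1.836) = 0.8232 + 0.5120 + 0.1595 = 1.495.
F = −kT ln Z = −0.1198 × ln(1.495) = −0.1198 × 0.4021 = -0.048 eV.

-0.048 eV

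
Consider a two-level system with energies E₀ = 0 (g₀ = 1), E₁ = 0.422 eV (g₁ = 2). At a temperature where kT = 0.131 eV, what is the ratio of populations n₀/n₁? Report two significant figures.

n₀/n₁ = (g₀/g₁) exp[−(E₀−E₁)/kT] = (1/2) × exp(−(-0.422 eV)/(0.131 eV)) = (1/2) × exp(3.221) = 13.

13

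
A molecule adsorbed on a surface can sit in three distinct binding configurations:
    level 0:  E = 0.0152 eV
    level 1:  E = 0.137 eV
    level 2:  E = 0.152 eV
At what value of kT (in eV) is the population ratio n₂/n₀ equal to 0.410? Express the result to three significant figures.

0.153 eV

n₂/n₀ = exp[−(E₂−E₀)/kT] = 0.410.
⇒ (E₂−E₀)/kT = ln(1/0.410) = ln(2.4390) = 0.89159.
kT = 0.1368 eV / 0.89159 = 0.153 eV.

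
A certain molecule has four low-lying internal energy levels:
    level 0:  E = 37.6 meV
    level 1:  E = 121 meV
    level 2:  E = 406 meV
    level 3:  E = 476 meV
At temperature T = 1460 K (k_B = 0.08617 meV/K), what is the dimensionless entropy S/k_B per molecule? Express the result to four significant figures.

k_BT = 0.08617 × 1460 K = 125.808 meV.
Eᵢ/kT = 0.298868, 0.961783, 3.22714, 3.78354.
Z = Σ e^(−Eᵢ/kT) = e^(−0.298868) + e^(−0.961783) + e^(−3.22714) + e^(−3.78354) = 0.741657 + 0.382211 + 0.0396708 + 0.0227420 = 1.18628.
⟨E⟩ = Σ EᵢPᵢ = 85.1952 meV.
S/k_B = ln Z + ⟨E⟩/kT = ln(1.18628) + 85.1952/125.808 = 0.170822 + 0.677184 = 0.8480.

0.8480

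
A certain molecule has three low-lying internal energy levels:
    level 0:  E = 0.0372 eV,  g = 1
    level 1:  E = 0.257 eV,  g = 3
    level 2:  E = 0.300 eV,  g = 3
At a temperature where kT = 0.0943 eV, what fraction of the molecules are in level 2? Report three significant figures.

0.125

Eᵢ/kT = 0.39449, 2.7253, 3.1813.
Z = Σ gᵢe^(−Eᵢ/kT) = 1·e^(−0.39449) + 3·e^(−2.7253) + 3·e^(−3.1813) = 0.67402 + 0.19658 + 0.12459 = 0.99519.
P₂ = g₂ e^(−E₂/kT) / Z = 0.12459/0.99519 = 0.125.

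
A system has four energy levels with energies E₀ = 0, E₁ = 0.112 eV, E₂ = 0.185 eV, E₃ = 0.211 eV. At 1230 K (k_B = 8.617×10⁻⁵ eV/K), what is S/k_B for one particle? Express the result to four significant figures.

1.075

k_BT = 8.617×10⁻⁵ × 1230 K = 0.105989 eV.
Eᵢ/kT = 0, 1.05671, 1.74546, 1.99077.
Z = Σ e^(−Eᵢ/kT) = e^(−0) + e^(−1.05671) + e^(−1.74546) + e^(−1.99077) = 1.00000 + 0.347598 + 0.174565 + 0.136590 = 1.65875.
⟨E⟩ = Σ EᵢPᵢ = 0.0603141 eV.
S/k_B = ln Z + ⟨E⟩/kT = ln(1.65875) + 0.0603141/0.105989 = 0.506064 + 0.569060 = 1.075.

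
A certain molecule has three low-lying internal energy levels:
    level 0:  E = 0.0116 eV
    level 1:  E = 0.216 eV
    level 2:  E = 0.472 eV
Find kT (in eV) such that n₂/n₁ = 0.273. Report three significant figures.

n₂/n₁ = exp[−(E₂−E₁)/kT] = 0.273.
⇒ (E₂−E₁)/kT = ln(1/0.273) = ln(3.6630) = 1.2983.
kT = 0.256 eV / 1.2983 = 0.197 eV.

0.197 eV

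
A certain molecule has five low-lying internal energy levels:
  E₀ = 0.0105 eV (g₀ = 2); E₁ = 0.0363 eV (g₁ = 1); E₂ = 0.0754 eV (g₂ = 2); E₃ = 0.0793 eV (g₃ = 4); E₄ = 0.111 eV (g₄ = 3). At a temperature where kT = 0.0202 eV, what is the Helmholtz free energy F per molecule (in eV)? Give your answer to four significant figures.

-0.008112 eV

Eᵢ/kT = 0.519802, 1.79703, 3.73267, 3.92574, 5.49505.
Z = Σ gᵢe^(−Eᵢ/kT) = 2·e^(−0.519802) + 1·e^(−1.79703) + 2·e^(−3.73267) + 4·e^(−3.92574) + 3·e^(−5.49505) = 1.18928 + 0.165791 + 0.0478577 + 0.0789101 + 0.0123212 = 1.49416.
F = −kT ln Z = −0.0202 × ln(1.49416) = −0.0202 × 0.401564 = -0.008112 eV.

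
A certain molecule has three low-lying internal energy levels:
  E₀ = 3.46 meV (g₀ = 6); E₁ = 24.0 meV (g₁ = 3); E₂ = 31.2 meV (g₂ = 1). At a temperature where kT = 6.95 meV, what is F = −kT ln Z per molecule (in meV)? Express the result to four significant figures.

Eᵢ/kT = 0.497842, 3.45324, 4.48921.
Z = Σ gᵢe^(−Eᵢ/kT) = 6·e^(−0.497842) + 3·e^(−3.45324) + 1·e^(−4.48921) = 3.64705 + 0.0949288 + 0.0112295 = 3.75321.
F = −kT ln Z = −6.95 × ln(3.75321) = −6.95 × 1.32261 = -9.192 meV.

-9.192 meV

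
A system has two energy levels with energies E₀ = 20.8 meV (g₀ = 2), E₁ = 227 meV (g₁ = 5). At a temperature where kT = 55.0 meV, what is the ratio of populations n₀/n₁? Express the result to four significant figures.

16.99

n₀/n₁ = (g₀/g₁) exp[−(E₀−E₁)/kT] = (2/5) × exp(−(-206.2 meV)/(55.0 meV)) = (2/5) × exp(3.74909) = 16.99.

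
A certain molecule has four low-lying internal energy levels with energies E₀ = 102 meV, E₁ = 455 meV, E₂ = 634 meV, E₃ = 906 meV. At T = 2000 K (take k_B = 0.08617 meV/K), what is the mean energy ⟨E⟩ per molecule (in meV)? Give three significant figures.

167 meV

k_BT = 0.08617 × 2000 K = 172.34 meV.
Eᵢ/kT = 0.59185, 2.6401, 3.6788, 5.2571.
Z = Σ e^(−Eᵢ/kT) = e^(−0.59185) + e^(−2.6401) + e^(−3.6788) + e^(−5.2571) = 0.55330 + 0.071354 + 0.025253 + 0.0052104 = 0.65512.
⟨E⟩ = Σ Eᵢ e^(−Eᵢ/kT) / Z = (102·0.55330 + 455·0.071354 + 634·0.025253 + 906·0.0052104) / 0.65512 = 167 meV.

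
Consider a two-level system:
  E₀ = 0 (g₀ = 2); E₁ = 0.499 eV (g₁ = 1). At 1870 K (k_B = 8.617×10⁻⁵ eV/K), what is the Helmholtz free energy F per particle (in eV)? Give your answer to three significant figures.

-0.115 eV

k_BT = 8.617×10⁻⁵ × 1870 K = 0.16114 eV.
Eᵢ/kT = 0, 3.0967.
Z = Σ gᵢe^(−Eᵢ/kT) = 2·e^(−0) + 1·e^(−3.0967) = 2.0000 + 0.045198 = 2.0452.
F = −kT ln Z = −0.16114 × ln(2.0452) = −0.16114 × 0.71550 = -0.115 eV.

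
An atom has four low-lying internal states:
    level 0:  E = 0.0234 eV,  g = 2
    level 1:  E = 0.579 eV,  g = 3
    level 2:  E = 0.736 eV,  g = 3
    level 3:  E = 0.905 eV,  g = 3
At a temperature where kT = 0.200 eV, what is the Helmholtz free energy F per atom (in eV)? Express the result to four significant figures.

Eᵢ/kT = 0.117000, 2.89500, 3.68000, 4.52500.
Z = Σ gᵢe^(−Eᵢ/kT) = 2·e^(−0.117000) + 3·e^(−2.89500) + 3·e^(−3.68000) + 3·e^(−4.52500) = 1.77917 + 0.165897 + 0.0756689 + 0.0325041 = 2.05324.
F = −kT ln Z = −0.200 × ln(2.05324) = −0.200 × 0.719419 = -0.1439 eV.

-0.1439 eV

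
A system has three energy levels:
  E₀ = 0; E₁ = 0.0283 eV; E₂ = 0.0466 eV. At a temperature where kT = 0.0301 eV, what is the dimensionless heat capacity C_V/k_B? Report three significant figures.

Eᵢ/kT = 0, 0.94020, 1.5482.
Z = Σ e^(−Eᵢ/kT) = e^(−0) + e^(−0.94020) + e^(−1.5482) = 1.0000 + 0.39055 + 0.21263 = 1.6032.
⟨E⟩ = 0.013075 eV, ⟨E²⟩ = 0.00048311 eV².
C_V/k_B = (⟨E²⟩ − ⟨E⟩²)/(kT)² = (0.00048311 − 0.00017096)/0.00090601 = 0.345.

0.345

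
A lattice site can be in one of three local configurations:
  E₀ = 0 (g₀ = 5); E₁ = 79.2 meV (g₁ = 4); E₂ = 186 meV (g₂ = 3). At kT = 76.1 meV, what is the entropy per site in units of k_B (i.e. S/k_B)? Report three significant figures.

Eᵢ/kT = 0, 1.0407, 2.4442.
Z = Σ gᵢe^(−Eᵢ/kT) = 5·e^(−0) + 4·e^(−1.0407) + 3·e^(−2.4442) = 5.0000 + 1.4128 + 0.26039 = 6.6732.
⟨E⟩ = Σ EᵢPᵢ = 24.025 meV.
S/k_B = ln Z + ⟨E⟩/kT = ln(6.6732) + 24.025/76.1 = 1.8981 + 0.31570 = 2.21.

2.21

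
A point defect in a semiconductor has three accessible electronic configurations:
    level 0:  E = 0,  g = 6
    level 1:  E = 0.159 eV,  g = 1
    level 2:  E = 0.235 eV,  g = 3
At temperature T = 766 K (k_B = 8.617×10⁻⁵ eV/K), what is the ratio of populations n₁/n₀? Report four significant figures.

k_BT = 8.617×10⁻⁵ × 766 K = 0.0660062 eV.
n₁/n₀ = (g₁/g₀) exp[−(E₁−E₀)/kT] = (1/6) × exp(−(0.159 eV)/(0.0660062 eV)) = (1/6) × exp(-2.40886) = 0.01499.

0.01499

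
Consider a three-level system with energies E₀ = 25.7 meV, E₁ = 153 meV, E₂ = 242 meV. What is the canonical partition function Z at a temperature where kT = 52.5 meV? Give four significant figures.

Z = 0.6771

Eᵢ/kT = 0.489524, 2.91429, 4.60952.
Z = Σ e^(−Eᵢ/kT) = e^(−0.489524) + e^(−2.91429) + e^(−4.60952) = 0.612918 + 0.0542425 + 0.00995660 = 0.677117.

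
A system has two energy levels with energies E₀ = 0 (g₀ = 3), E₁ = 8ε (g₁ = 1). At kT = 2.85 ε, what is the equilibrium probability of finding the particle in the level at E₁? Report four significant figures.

Eᵢ/kT = 0, 2.80702.
Z = Σ gᵢe^(−Eᵢ/kT) = 3·e^(−0) + 1·e^(−2.80702) = 3.00000 + 0.0603847 = 3.06038.
P₁ = g₁ e^(−E₁/kT) / Z = 0.0603847/3.06038 = 0.01973.

0.01973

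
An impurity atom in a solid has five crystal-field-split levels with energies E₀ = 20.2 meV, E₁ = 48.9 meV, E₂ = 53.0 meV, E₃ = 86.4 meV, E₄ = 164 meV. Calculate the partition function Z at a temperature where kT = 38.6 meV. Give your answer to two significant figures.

Eᵢ/kT = 0.5233, 1.267, 1.373, 2.238, 4.249.
Z = Σ e^(−Eᵢ/kT) = e^(−0.5233) + e^(−1.267) + e^(−1.373) + e^(−2.238) + e^(−4.249) = 0.5926 + 0.2817 + 0.2533 + 0.1067 + 0.01428 = 1.249.

Z = 1.2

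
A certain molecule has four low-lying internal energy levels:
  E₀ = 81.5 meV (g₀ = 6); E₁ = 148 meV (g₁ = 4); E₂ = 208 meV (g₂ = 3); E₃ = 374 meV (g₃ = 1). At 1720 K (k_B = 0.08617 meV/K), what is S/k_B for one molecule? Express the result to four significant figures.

2.551

k_BT = 0.08617 × 1720 K = 148.212 meV.
Eᵢ/kT = 0.549888, 0.998570, 1.40340, 2.52341.
Z = Σ gᵢe^(−Eᵢ/kT) = 6·e^(−0.549888) + 4·e^(−0.998570) + 3·e^(−1.40340) + 1·e^(−2.52341) = 3.46209 + 1.47362 + 0.737280 + 0.0801857 = 5.75318.
⟨E⟩ = Σ EᵢPᵢ = 118.821 meV.
S/k_B = ln Z + ⟨E⟩/kT = ln(5.75318) + 118.821/148.212 = 1.74975 + 0.801696 = 2.551.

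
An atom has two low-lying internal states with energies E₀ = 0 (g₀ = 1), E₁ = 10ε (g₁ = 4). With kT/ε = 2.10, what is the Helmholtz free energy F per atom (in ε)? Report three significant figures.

Eᵢ/kT = 0, 4.7619.
Z = Σ gᵢe^(−Eᵢ/kT) = 1·e^(−0) + 4·e^(−4.7619) = 1.0000 + 0.034197 = 1.0342.
F = −kT ln Z = −2.10 × ln(1.0342) = −2.10 × 0.033628 = -0.0706 ε.

-0.0706 ε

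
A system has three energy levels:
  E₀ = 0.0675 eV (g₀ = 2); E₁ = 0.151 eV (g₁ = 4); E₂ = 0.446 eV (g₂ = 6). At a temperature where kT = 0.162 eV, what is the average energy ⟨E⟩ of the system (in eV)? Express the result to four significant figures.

0.1518 eV

Eᵢ/kT = 0.416667, 0.932099, 2.75309.
Z = Σ gᵢe^(−Eᵢ/kT) = 2·e^(−0.416667) + 4·e^(−0.932099) + 6·e^(−2.75309) = 1.31848 + 1.57491 + 0.382384 = 3.27577.
⟨E⟩ = Σ Eᵢ gᵢe^(−Eᵢ/kT) / Z = (0.0675·1.31848 + 0.151·1.57491 + 0.446·0.382384) / 3.27577 = 0.1518 eV.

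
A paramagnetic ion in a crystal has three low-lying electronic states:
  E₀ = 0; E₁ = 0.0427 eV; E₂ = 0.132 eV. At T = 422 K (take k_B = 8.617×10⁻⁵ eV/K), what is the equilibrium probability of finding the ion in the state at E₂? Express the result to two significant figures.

k_BT = 8.617×10⁻⁵ × 422 K = 0.03636 eV.
Eᵢ/kT = 0, 1.174, 3.630.
Z = Σ e^(−Eᵢ/kT) = e^(−0) + e^(−1.174) + e^(−3.630) = 1.000 + 0.3091 + 0.02652 = 1.336.
P₂ = e^(−E₂/kT) / Z = 0.02652/1.336 = 0.020.

0.020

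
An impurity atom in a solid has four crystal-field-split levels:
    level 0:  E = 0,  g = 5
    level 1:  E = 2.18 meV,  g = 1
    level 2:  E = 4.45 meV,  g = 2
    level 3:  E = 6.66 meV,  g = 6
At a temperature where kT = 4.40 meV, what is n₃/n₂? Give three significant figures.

n₃/n₂ = (g₃/g₂) exp[−(E₃−E₂)/kT] = (6/2) × exp(−(2.21 meV)/(4.40 meV)) = (6/2) × exp(-0.50227) = 1.82.

1.82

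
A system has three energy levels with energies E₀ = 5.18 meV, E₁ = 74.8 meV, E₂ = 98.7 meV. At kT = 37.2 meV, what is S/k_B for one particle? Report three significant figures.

0.609

Eᵢ/kT = 0.13925, 2.0108, 2.6532.
Z = Σ e^(−Eᵢ/kT) = e^(−0.13925) + e^(−2.0108) + e^(−2.6532) = 0.87001 + 0.13388 + 0.070425 = 1.0743.
⟨E⟩ = Σ EᵢPᵢ = 19.987 meV.
S/k_B = ln Z + ⟨E⟩/kT = ln(1.0743) + 19.987/37.2 = 0.071669 + 0.53728 = 0.609.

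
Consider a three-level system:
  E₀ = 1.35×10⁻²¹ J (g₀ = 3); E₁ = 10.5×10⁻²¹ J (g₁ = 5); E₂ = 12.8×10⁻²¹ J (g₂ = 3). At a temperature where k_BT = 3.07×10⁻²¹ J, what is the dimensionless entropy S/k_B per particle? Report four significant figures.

1.510

Eᵢ/kT = 0.439739, 3.42020, 4.16938.
Z = Σ gᵢe^(−Eᵢ/kT) = 3·e^(−0.439739) + 5·e^(−3.42020) + 3·e^(−4.16938) = 1.93261 + 0.163529 + 0.0463855 = 2.14252.
⟨E⟩ = Σ EᵢPᵢ = 2.29627 ×10⁻²¹ J.
S/k_B = ln Z + ⟨E⟩/kT = ln(2.14252) + 2.29627/3.07 = 0.761983 + 0.747971 = 1.510.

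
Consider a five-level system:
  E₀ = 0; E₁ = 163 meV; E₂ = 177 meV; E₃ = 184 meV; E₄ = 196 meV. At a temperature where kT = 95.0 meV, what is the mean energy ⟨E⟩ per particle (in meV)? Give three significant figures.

67.4 meV

Eᵢ/kT = 0, 1.7158, 1.8632, 1.9368, 2.0632.
Z = Σ e^(−Eᵢ/kT) = e^(−0) + e^(−1.7158) + e^(−1.8632) + e^(−1.9368) + e^(−2.0632) = 1.0000 + 0.17982 + 0.15518 + 0.14416 + 0.12705 = 1.6062.
⟨E⟩ = Σ Eᵢ e^(−Eᵢ/kT) / Z = (0·1.0000 + 163·0.17982 + 177·0.15518 + 184·0.14416 + 196·0.12705) / 1.6062 = 67.4 meV.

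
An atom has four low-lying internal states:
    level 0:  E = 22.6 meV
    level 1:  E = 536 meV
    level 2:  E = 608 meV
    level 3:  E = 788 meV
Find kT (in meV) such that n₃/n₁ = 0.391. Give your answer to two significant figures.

n₃/n₁ = exp[−(E₃−E₁)/kT] = 0.391.
⇒ (E₃−E₁)/kT = ln(1/0.391) = ln(2.558) = 0.9392.
kT = 252 meV / 0.9392 = 270 meV.

270 meV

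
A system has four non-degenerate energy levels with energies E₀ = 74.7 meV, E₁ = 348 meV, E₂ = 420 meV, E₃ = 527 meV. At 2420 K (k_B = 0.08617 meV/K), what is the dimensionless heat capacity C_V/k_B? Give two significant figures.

0.63

k_BT = 0.08617 × 2420 K = 208.5 meV.
Eᵢ/kT = 0.3583, 1.669, 2.014, 2.528.
Z = Σ e^(−Eᵢ/kT) = e^(−0.3583) + e^(−1.669) + e^(−2.014) + e^(−2.528) = 0.6989 + 0.1884 + 0.1335 + 0.07982 = 1.101.
⟨E⟩ = 196.1 meV, ⟨E²⟩ = 65790 meV².
C_V/k_B = (⟨E²⟩ − ⟨E⟩²)/(kT)² = (65790 − 38460)/43470 = 0.63.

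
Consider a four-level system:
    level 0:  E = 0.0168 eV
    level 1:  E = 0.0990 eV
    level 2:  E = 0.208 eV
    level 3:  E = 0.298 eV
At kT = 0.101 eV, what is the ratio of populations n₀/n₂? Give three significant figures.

6.64

n₀/n₂ = exp[−(E₀−E₂)/kT] = exp(−(-0.1912 eV)/(0.101 eV)) = exp(1.8931) = 6.64.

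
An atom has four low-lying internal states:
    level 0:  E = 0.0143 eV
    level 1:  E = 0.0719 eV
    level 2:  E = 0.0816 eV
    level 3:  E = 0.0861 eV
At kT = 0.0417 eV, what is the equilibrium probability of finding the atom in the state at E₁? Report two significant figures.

Eᵢ/kT = 0.3429, 1.724, 1.957, 2.065.
Z = Σ e^(−Eᵢ/kT) = e^(−0.3429) + e^(−1.724) + e^(−1.957) + e^(−2.065) = 0.7097 + 0.1784 + 0.1413 + 0.1268 = 1.156.
P₁ = e^(−E₁/kT) / Z = 0.1784/1.156 = 0.15.

0.15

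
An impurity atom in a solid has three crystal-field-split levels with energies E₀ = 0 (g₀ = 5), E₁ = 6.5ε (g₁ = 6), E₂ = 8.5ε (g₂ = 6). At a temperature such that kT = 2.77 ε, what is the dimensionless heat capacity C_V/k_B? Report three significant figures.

Eᵢ/kT = 0, 2.3466, 3.0686.
Z = Σ gᵢe^(−Eᵢ/kT) = 5·e^(−0) + 6·e^(−2.3466) + 6·e^(−3.0686) = 5.0000 + 0.57416 + 0.27892 = 5.8531.
⟨E⟩ = 1.0427 ε, ⟨E²⟩ = 7.5875 ε².
C_V/k_B = (⟨E²⟩ − ⟨E⟩²)/(kT)² = (7.5875 − 1.0872)/7.6729 = 0.847.

0.847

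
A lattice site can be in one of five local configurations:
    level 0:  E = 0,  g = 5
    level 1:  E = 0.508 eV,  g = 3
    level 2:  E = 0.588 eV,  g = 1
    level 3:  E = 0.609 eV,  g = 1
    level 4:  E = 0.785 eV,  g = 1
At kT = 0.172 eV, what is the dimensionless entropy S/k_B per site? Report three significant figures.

1.79

Eᵢ/kT = 0, 2.9535, 3.4186, 3.5407, 4.5640.
Z = Σ gᵢe^(−Eᵢ/kT) = 5·e^(−0) + 3·e^(−2.9535) + 1·e^(−3.4186) + 1·e^(−3.5407) + 1·e^(−4.5640) = 5.0000 + 0.15647 + 0.032758 + 0.028993 + 0.010420 = 5.2286.
⟨E⟩ = Σ EᵢPᵢ = 0.023828 eV.
S/k_B = ln Z + ⟨E⟩/kT = ln(5.2286) + 0.023828/0.172 = 1.6541 + 0.13853 = 1.79.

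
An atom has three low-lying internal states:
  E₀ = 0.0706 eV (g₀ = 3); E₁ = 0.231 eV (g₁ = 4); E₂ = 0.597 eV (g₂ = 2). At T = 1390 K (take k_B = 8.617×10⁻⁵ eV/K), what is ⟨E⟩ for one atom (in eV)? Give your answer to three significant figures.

0.115 eV

k_BT = 8.617×10⁻⁵ × 1390 K = 0.11978 eV.
Eᵢ/kT = 0.58941, 1.9285, 4.9841.
Z = Σ gᵢe^(−Eᵢ/kT) = 3·e^(−0.58941) + 4·e^(−1.9285) + 2·e^(−4.9841) = 1.6640 + 0.58146 + 0.013692 = 2.2592.
⟨E⟩ = Σ Eᵢ gᵢe^(−Eᵢ/kT) / Z = (0.0706·1.6640 + 0.231·0.58146 + 0.597·0.013692) / 2.2592 = 0.115 eV.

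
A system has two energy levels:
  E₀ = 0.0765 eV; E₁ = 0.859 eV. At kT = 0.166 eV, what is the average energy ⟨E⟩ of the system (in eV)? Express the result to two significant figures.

0.083 eV

Eᵢ/kT = 0.4608, 5.175.
Z = Σ e^(−Eᵢ/kT) = e^(−0.4608) + e^(−5.175) = 0.6308 + 0.005656 = 0.6365.
⟨E⟩ = Σ Eᵢ e^(−Eᵢ/kT) / Z = (0.0765·0.6308 + 0.859·0.005656) / 0.6365 = 0.083 eV.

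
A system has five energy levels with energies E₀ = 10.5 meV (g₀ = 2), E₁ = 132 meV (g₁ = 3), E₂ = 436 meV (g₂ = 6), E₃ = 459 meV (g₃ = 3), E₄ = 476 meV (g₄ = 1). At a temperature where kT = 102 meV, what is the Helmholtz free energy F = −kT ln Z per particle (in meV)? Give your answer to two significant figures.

-100 meV

Eᵢ/kT = 0.1029, 1.294, 4.275, 4.500, 4.667.
Z = Σ gᵢe^(−Eᵢ/kT) = 2·e^(−0.1029) + 3·e^(−1.294) + 6·e^(−4.275) + 3·e^(−4.500) + 1·e^(−4.667) = 1.804 + 0.8225 + 0.08347 + 0.03333 + 0.009400 = 2.753.
F = −kT ln Z = −102 × ln(2.753) = −102 × 1.013 = -100 meV.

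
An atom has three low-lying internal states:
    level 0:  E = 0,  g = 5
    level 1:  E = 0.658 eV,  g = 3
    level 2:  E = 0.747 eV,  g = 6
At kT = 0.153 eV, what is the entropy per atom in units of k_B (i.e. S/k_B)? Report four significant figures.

1.705

Eᵢ/kT = 0, 4.30065, 4.88235.
Z = Σ gᵢe^(−Eᵢ/kT) = 5·e^(−0) + 3·e^(−4.30065) + 6·e^(−4.88235) = 5.00000 + 0.0406792 + 0.0454751 = 5.08615.
⟨E⟩ = Σ EᵢPᵢ = 0.0119416 eV.
S/k_B = ln Z + ⟨E⟩/kT = ln(5.08615) + 0.0119416/0.153 = 1.62652 + 0.0780497 = 1.705.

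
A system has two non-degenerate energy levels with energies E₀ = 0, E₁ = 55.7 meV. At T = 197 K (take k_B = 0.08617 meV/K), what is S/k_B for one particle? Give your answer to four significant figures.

0.1557

k_BT = 0.08617 × 197 K = 16.9755 meV.
Eᵢ/kT = 0, 3.28120.
Z = Σ e^(−Eᵢ/kT) = e^(−0) + e^(−3.28120) = 1.00000 + 0.0375831 = 1.03758.
⟨E⟩ = Σ EᵢPᵢ = 2.01756 meV.
S/k_B = ln Z + ⟨E⟩/kT = ln(1.03758) + 2.01756/16.9755 = 0.0368911 + 0.118851 = 0.1557.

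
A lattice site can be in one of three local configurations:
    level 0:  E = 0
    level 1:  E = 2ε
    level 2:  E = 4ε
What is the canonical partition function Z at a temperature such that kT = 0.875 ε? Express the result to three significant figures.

Z = 1.11

Eᵢ/kT = 0, 2.2857, 4.5714.
Z = Σ e^(−Eᵢ/kT) = e^(−0) + e^(−2.2857) + e^(−4.5714) = 1.0000 + 0.10170 + 0.010343 = 1.1120.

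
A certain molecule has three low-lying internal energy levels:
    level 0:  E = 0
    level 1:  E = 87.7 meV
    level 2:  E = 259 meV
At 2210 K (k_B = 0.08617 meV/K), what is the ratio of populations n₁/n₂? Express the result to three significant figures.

k_BT = 0.08617 × 2210 K = 190.44 meV.
n₁/n₂ = exp[−(E₁−E₂)/kT] = exp(−(-171.3 meV)/(190.44 meV)) = exp(0.89950) = 2.46.

2.46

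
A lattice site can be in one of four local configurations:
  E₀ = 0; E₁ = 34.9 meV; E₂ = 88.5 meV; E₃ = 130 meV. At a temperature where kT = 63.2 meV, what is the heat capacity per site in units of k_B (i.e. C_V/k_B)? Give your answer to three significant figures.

Eᵢ/kT = 0, 0.55222, 1.4003, 2.0570.
Z = Σ e^(−Eᵢ/kT) = e^(−0) + e^(−0.55222) + e^(−1.4003) + e^(−2.0570) = 1.0000 + 0.57567 + 0.24652 + 0.12784 = 1.9500.
⟨E⟩ = 30.014 meV, ⟨E²⟩ = 2457.7 meV².
C_V/k_B = (⟨E²⟩ − ⟨E⟩²)/(kT)² = (2457.7 − 900.84)/3994.2 = 0.390.

0.390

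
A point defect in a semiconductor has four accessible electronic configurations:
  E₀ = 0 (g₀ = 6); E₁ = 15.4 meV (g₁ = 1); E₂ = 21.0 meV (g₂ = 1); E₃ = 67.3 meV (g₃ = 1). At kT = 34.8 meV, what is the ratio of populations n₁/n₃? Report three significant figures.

4.44

n₁/n₃ = (g₁/g₃) exp[−(E₁−E₃)/kT] = (1/1) × exp(−(-51.9 meV)/(34.8 meV)) = (1/1) × exp(1.4914) = 4.44.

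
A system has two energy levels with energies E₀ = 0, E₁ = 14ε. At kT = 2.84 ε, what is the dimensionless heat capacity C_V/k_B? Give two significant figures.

0.17

Eᵢ/kT = 0, 4.930.
Z = Σ e^(−Eᵢ/kT) = e^(−0) + e^(−4.930) = 1.000 + 0.007227 = 1.007.
⟨E⟩ = 0.1005 ε, ⟨E²⟩ = 1.407 ε².
C_V/k_B = (⟨E²⟩ − ⟨E⟩²)/(kT)² = (1.407 − 0.01010)/8.066 = 0.17.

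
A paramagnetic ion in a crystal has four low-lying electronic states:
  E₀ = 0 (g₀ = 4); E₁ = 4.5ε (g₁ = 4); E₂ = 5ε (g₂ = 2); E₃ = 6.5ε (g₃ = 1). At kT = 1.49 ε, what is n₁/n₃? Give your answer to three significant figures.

15.3

n₁/n₃ = (g₁/g₃) exp[−(E₁−E₃)/kT] = (4/1) × exp(−(-2.0ε)/(1.49ε)) = (4/1) × exp(1.3423) = 15.3.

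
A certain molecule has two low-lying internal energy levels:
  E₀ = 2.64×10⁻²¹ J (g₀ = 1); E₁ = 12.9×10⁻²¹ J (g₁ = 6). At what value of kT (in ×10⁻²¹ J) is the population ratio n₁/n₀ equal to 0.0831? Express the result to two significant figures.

2.4 ×10⁻²¹ J

n₁/n₀ = (g₁/g₀) exp[−(E₁−E₀)/kT] = 0.0831.
⇒ (E₁−E₀)/kT = ln((6/1)/0.0831) = ln(72.20) = 4.279.
kT = 10.26 ×10⁻²¹ J / 4.279 = 2.4 ×10⁻²¹ J.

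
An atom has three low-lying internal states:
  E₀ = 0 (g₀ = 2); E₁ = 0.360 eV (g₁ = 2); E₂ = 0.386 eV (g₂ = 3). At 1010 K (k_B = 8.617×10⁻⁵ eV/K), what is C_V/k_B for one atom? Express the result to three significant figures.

0.583

k_BT = 8.617×10⁻⁵ × 1010 K = 0.087032 eV.
Eᵢ/kT = 0, 4.1364, 4.4352.
Z = Σ gᵢe^(−Eᵢ/kT) = 2·e^(−0) + 2·e^(−4.1364) + 3·e^(−4.4352) = 2.0000 + 0.031961 + 0.035558 = 2.0675.
⟨E⟩ = 0.012204 eV, ⟨E²⟩ = 0.0045660 eV².
C_V/k_B = (⟨E²⟩ − ⟨E⟩²)/(kT)² = (0.0045660 − 0.00014894)/0.0075746 = 0.583.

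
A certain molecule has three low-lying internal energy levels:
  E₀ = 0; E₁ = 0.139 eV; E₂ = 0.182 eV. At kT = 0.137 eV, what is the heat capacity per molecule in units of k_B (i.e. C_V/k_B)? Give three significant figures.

Eᵢ/kT = 0, 1.0146, 1.3285.
Z = Σ e^(−Eᵢ/kT) = e^(−0) + e^(−1.0146) + e^(−1.3285) = 1.0000 + 0.36255 + 0.26487 = 1.6274.
⟨E⟩ = 0.060588 eV, ⟨E²⟩ = 0.0096955 eV².
C_V/k_B = (⟨E²⟩ − ⟨E⟩²)/(kT)² = (0.0096955 − 0.0036709)/0.018769 = 0.321.

0.321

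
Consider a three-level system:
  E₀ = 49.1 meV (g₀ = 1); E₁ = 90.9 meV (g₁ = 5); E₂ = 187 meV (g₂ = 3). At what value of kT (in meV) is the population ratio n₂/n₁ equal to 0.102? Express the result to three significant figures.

54.2 meV

n₂/n₁ = (g₂/g₁) exp[−(E₂−E₁)/kT] = 0.102.
⇒ (E₂−E₁)/kT = ln((3/5)/0.102) = ln(5.8824) = 1.7720.
kT = 96.1 meV / 1.7720 = 54.2 meV.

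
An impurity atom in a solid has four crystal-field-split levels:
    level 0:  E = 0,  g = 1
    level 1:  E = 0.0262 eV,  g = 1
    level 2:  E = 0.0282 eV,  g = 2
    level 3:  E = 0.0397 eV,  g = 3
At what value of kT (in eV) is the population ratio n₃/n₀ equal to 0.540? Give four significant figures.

n₃/n₀ = (g₃/g₀) exp[−(E₃−E₀)/kT] = 0.540.
⇒ (E₃−E₀)/kT = ln((3/1)/0.540) = ln(5.55556) = 1.71480.
kT = 0.0397 eV / 1.71480 = 0.02315 eV.

0.02315 eV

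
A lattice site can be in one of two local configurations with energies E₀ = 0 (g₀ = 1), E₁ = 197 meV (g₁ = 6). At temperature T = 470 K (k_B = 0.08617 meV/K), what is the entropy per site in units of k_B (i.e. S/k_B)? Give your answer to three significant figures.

0.261

k_BT = 0.08617 × 470 K = 40.500 meV.
Eᵢ/kT = 0, 4.8642.
Z = Σ gᵢe^(−Eᵢ/kT) = 1·e^(−0) + 6·e^(−4.8642) = 1.0000 + 0.046308 = 1.0463.
⟨E⟩ = Σ EᵢPᵢ = 8.7190 meV.
S/k_B = ln Z + ⟨E⟩/kT = ln(1.0463) + 8.7190/40.500 = 0.045260 + 0.21528 = 0.261.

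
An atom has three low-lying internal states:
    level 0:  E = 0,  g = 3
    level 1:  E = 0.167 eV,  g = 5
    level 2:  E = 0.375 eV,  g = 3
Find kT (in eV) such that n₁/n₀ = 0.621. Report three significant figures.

n₁/n₀ = (g₁/g₀) exp[−(E₁−E₀)/kT] = 0.621.
⇒ (E₁−E₀)/kT = ln((5/3)/0.621) = ln(2.6838) = 0.98723.
kT = 0.167 eV / 0.98723 = 0.169 eV.

0.169 eV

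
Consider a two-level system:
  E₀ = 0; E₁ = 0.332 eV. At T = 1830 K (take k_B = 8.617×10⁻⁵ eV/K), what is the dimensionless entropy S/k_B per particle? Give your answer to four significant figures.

k_BT = 8.617×10⁻⁵ × 1830 K = 0.157691 eV.
Eᵢ/kT = 0, 2.10538.
Z = Σ e^(−Eᵢ/kT) = e^(−0) + e^(−2.10538) = 1.00000 + 0.121799 = 1.12180.
⟨E⟩ = Σ EᵢPᵢ = 0.0360468 eV.
S/k_B = ln Z + ⟨E⟩/kT = ln(1.12180) + 0.0360468/0.157691 = 0.114935 + 0.228591 = 0.3435.

0.3435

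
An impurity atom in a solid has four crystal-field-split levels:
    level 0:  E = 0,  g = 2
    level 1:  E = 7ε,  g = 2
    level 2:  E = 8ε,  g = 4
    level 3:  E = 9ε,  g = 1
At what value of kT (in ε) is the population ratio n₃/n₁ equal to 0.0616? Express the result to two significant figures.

n₃/n₁ = (g₃/g₁) exp[−(E₃−E₁)/kT] = 0.0616.
⇒ (E₃−E₁)/kT = ln((1/2)/0.0616) = ln(8.117) = 2.094.
kT = 2ε / 2.094 = 0.96 ε.

0.96 ε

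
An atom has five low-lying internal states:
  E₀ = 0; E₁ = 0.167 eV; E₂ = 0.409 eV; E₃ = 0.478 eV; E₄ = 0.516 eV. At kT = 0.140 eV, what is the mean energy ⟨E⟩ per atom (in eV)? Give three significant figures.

0.0716 eV

Eᵢ/kT = 0, 1.1929, 2.9214, 3.4143, 3.6857.
Z = Σ e^(−Eᵢ/kT) = e^(−0) + e^(−1.1929) + e^(−2.9214) + e^(−3.4143) + e^(−3.6857) = 1.0000 + 0.30334 + 0.053858 + 0.032899 + 0.025080 = 1.4152.
⟨E⟩ = Σ Eᵢ e^(−Eᵢ/kT) / Z = (0·1.0000 + 0.167·0.30334 + 0.409·0.053858 + 0.478·0.032899 + 0.516·0.025080) / 1.4152 = 0.0716 eV.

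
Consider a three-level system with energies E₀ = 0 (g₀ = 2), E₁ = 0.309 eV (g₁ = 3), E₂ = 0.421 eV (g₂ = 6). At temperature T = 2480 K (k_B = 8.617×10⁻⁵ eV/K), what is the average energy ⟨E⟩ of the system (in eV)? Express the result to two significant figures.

k_BT = 8.617×10⁻⁵ × 2480 K = 0.2137 eV.
Eᵢ/kT = 0, 1.446, 1.970.
Z = Σ gᵢe^(−Eᵢ/kT) = 2·e^(−0) + 3·e^(−1.446) + 6·e^(−1.970) = 2.000 + 0.7065 + 0.8367 = 3.543.
⟨E⟩ = Σ Eᵢ gᵢe^(−Eᵢ/kT) / Z = (0·2.000 + 0.309·0.7065 + 0.421·0.8367) / 3.543 = 0.16 eV.

0.16 eV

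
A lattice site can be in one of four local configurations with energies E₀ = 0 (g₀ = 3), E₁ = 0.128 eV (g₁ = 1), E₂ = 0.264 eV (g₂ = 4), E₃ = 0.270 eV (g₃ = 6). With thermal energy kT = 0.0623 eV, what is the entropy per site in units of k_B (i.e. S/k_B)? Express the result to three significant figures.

1.44

Eᵢ/kT = 0, 2.0546, 4.2376, 4.3339.
Z = Σ gᵢe^(−Eᵢ/kT) = 3·e^(−0) + 1·e^(−2.0546) + 4·e^(−4.2376) + 6·e^(−4.3339) = 3.0000 + 0.12814 + 0.057769 + 0.078698 = 3.2646.
⟨E⟩ = Σ EᵢPᵢ = 0.016205 eV.
S/k_B = ln Z + ⟨E⟩/kT = ln(3.2646) + 0.016205/0.0623 = 1.1831 + 0.26011 = 1.44.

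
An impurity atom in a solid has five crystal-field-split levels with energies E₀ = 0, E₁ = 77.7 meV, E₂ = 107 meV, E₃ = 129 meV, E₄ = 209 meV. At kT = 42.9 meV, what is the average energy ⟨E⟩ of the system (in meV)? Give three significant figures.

22.6 meV

Eᵢ/kT = 0, 1.8112, 2.4942, 3.0070, 4.8718.
Z = Σ e^(−Eᵢ/kT) = e^(−0) + e^(−1.8112) + e^(−2.4942) + e^(−3.0070) + e^(−4.8718) = 1.0000 + 0.16346 + 0.082562 + 0.049440 + 0.0076596 = 1.3031.
⟨E⟩ = Σ Eᵢ e^(−Eᵢ/kT) / Z = (0·1.0000 + 77.7·0.16346 + 107·0.082562 + 129·0.049440 + 209·0.0076596) / 1.3031 = 22.6 meV.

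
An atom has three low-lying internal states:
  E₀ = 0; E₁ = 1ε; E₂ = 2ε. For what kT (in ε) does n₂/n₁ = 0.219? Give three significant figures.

n₂/n₁ = exp[−(E₂−E₁)/kT] = 0.219.
⇒ (E₂−E₁)/kT = ln(1/0.219) = ln(4.5662) = 1.5187.
kT = 1ε / 1.5187 = 0.658 ε.

0.658 ε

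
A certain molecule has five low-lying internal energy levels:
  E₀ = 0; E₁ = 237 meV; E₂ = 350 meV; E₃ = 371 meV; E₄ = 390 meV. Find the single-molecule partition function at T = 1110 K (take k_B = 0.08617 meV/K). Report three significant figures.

Z = 1.15

k_BT = 0.08617 × 1110 K = 95.649 meV.
Eᵢ/kT = 0, 2.4778, 3.6592, 3.8788, 4.0774.
Z = Σ e^(−Eᵢ/kT) = e^(−0) + e^(−2.4778) + e^(−3.6592) + e^(−3.8788) + e^(−4.0774) = 1.0000 + 0.083928 + 0.025753 + 0.020676 + 0.016951 = 1.1473.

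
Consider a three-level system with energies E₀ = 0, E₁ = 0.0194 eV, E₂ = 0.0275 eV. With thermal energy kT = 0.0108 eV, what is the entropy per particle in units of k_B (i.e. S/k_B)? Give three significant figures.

Eᵢ/kT = 0, 1.7963, 2.5463.
Z = Σ e^(−Eᵢ/kT) = e^(−0) + e^(−1.7963) + e^(−2.5463) = 1.0000 + 0.16591 + 0.078371 = 1.2443.
⟨E⟩ = Σ EᵢPᵢ = 0.0043188 eV.
S/k_B = ln Z + ⟨E⟩/kT = ln(1.2443) + 0.0043188/0.0108 = 0.21857 + 0.39989 = 0.618.

0.618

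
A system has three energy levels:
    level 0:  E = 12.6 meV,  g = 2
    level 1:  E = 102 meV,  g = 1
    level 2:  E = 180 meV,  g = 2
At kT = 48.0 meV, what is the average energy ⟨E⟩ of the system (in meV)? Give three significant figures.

Eᵢ/kT = 0.26250, 2.1250, 3.7500.
Z = Σ gᵢe^(−Eᵢ/kT) = 2·e^(−0.26250) + 1·e^(−2.1250) + 2·e^(−3.7500) = 1.5383 + 0.11943 + 0.047035 = 1.7048.
⟨E⟩ = Σ Eᵢ gᵢe^(−Eᵢ/kT) / Z = (12.6·1.5383 + 102·0.11943 + 180·0.047035) / 1.7048 = 23.5 meV.

23.5 meV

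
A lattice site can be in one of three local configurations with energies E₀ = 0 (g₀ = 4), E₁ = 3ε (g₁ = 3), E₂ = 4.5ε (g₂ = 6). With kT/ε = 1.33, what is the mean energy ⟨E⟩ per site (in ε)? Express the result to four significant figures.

Eᵢ/kT = 0, 2.25564, 3.38346.
Z = Σ gᵢe^(−Eᵢ/kT) = 4·e^(−0) + 3·e^(−2.25564) + 6·e^(−3.38346) = 4.00000 + 0.314419 + 0.203579 = 4.51800.
⟨E⟩ = Σ Eᵢ gᵢe^(−Eᵢ/kT) / Z = (0·4.00000 + 3·0.314419 + 4.5·0.203579) / 4.51800 = 0.4115 ε.

0.4115 ε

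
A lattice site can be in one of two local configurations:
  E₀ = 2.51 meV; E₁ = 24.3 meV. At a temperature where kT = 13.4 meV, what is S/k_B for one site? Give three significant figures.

0.447

Eᵢ/kT = 0.18731, 1.8134.
Z = Σ e^(−Eᵢ/kT) = e^(−0.18731) + e^(−1.8134) = 0.82919 + 0.16310 = 0.99229.
⟨E⟩ = Σ EᵢPᵢ = 6.0916 meV.
S/k_B = ln Z + ⟨E⟩/kT = ln(0.99229) + 6.0916/13.4 = -0.0077399 + 0.45460 = 0.447.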